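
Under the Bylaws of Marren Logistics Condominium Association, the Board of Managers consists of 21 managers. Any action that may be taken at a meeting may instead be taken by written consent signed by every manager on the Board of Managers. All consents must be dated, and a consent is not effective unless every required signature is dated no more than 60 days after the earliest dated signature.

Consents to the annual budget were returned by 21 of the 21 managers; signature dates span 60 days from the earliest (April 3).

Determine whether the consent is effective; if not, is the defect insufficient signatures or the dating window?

Signatures required: the unanimous vote of 21 — unanimous means all 21, so 21 needed; 21 signed. Sufficient.
Dating window: the latest signature is 60 days after the earliest; the limit is 60 days. Within the window.

Effective — both the signature and dating-window requirements are satisfied.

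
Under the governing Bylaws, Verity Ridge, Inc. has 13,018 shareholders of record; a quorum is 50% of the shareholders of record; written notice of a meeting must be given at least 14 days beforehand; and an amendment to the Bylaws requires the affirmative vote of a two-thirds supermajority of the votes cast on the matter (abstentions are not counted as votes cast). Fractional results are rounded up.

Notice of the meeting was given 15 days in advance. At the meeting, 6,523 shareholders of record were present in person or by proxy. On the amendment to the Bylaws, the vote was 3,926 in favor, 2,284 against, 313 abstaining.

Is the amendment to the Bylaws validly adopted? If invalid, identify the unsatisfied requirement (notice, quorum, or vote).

Invalid — vote requirement not satisfied.

Notice: 15 days given; 14 required. Satisfied.
Quorum: 50% of 13,018 = 6,509; 6,523 present. Satisfied.
Vote: requires two-thirds of the votes cast (6,523 − 313 abstaining = 6,210); 2/3 of 6210 = 4140, so 4,140 needed; 3,926 in favor. Not satisfied.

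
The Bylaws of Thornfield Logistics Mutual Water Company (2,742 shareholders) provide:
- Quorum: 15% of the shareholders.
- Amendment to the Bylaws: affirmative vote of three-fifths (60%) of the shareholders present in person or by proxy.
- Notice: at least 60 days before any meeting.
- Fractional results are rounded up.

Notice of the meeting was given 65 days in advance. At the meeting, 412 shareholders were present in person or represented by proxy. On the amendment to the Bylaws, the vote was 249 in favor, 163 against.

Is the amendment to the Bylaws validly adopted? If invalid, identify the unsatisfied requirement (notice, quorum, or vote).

Notice: 65 days given; 60 required. Satisfied.
Quorum: 15% of 2,742 = 411.30, rounded up to 412; 412 present. Satisfied.
Vote: requires three-fifths of those present (412); 3/5 of 412 = 247.20, rounded up to 248, so 248 needed; 249 in favor. Satisfied.

Valid — all requirements satisfied.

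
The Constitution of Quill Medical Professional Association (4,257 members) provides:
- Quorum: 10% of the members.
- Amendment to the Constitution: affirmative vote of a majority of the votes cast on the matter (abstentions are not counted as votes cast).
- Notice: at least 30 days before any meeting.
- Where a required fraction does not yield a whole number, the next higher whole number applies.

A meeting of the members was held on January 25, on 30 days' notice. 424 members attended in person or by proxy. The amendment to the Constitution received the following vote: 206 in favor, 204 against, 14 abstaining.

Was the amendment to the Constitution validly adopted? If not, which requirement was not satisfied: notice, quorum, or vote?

Invalid — quorum requirement not satisfied.

Notice: 30 days given; 30 required. Satisfied.
Quorum: 10% of 4,257 = 425.70, rounded up to 426; 424 present. Not satisfied.
Vote: requires a majority of the votes cast (424 − 14 abstaining = 410); a majority of 410 is 206, so 206 needed; 206 in favor. Satisfied.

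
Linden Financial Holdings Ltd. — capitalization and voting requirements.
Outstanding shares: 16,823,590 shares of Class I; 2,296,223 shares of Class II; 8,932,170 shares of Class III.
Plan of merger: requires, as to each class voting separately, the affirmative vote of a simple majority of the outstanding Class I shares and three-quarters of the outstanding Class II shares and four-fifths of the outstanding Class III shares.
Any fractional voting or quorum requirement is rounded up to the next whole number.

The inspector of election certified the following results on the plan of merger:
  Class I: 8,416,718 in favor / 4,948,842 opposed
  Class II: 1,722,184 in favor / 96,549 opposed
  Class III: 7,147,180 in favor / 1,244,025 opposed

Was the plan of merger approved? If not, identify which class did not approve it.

Class I: a majority of 16823590 is 8411796; 8,411,796 required, 8,416,718 in favor — approved.
Class II: 3/4 of 2296223 = 1722167.25, rounded up to 1722168; 1,722,168 required, 1,722,184 in favor — approved.
Class III: 4/5 of 8932170 = 7145736; 7,145,736 required, 7,147,180 in favor — approved.

Approved — every class gave the required vote.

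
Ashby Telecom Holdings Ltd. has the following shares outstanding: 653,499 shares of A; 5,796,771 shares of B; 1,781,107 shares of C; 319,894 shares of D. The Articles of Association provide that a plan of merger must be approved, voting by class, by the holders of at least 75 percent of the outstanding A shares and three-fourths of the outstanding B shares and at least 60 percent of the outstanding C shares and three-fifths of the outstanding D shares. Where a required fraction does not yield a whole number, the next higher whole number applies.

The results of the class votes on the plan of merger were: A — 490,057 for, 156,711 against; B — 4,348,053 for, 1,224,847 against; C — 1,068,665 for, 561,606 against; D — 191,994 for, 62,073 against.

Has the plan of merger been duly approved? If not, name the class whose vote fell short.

A: 3/4 of 653499 = 490124.25, rounded up to 490125; 490,125 required, 490,057 in favor — not approved.
B: 3/4 of 5796771 = 4347578.25, rounded up to 4347579; 4,347,579 required, 4,348,053 in favor — approved.
C: 3/5 of 1781107 = 1068664.20, rounded up to 1068665; 1,068,665 required, 1,068,665 in favor — approved.
D: 3/5 of 319894 = 191936.40, rounded up to 191937; 191,937 required, 191,994 in favor — approved.

Not approved — the A shares did not give the required vote.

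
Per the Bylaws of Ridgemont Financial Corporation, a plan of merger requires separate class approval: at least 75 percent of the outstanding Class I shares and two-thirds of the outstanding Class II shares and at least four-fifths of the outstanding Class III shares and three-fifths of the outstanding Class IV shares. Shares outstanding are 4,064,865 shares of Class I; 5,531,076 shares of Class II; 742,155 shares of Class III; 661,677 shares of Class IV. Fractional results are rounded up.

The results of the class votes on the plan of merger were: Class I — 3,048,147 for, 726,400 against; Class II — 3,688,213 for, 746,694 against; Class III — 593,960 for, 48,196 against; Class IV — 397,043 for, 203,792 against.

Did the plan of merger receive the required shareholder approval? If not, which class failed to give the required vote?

Class I: 3/4 of 4064865 = 3048648.75, rounded up to 3048649; 3,048,649 required, 3,048,147 in favor — not approved.
Class II: 2/3 of 5531076 = 3687384; 3,687,384 required, 3,688,213 in favor — approved.
Class III: 4/5 of 742155 = 593724; 593,724 required, 593,960 in favor — approved.
Class IV: 3/5 of 661677 = 397006.20, rounded up to 397007; 397,007 required, 397,043 in favor — approved.

Not approved — the Class I shares did not give the required vote.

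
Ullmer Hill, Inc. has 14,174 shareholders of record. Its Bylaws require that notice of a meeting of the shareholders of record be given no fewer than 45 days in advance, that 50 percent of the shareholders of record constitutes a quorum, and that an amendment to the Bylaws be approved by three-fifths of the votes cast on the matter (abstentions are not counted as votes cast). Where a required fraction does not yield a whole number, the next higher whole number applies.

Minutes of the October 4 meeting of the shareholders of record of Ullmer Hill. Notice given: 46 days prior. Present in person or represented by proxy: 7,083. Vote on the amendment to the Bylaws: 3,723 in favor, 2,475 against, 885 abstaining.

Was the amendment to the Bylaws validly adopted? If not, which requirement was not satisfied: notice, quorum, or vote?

Notice: 46 days given; 45 required. Satisfied.
Quorum: 50% of 14,174 = 7,087; 7,083 present. Not satisfied.
Vote: requires three-fifths of the votes cast (7,083 − 885 abstaining = 6,198); 3/5 of 6198 = 3718.80, rounded up to 3719, so 3,719 needed; 3,723 in favor. Satisfied.

Invalid — quorum requirement not satisfied.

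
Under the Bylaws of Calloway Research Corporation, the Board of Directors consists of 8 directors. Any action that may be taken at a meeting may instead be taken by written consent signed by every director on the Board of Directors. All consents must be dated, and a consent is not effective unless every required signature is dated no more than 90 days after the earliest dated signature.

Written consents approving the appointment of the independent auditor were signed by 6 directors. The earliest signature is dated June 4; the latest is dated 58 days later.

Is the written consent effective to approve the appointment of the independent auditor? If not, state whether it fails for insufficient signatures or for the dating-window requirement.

Not effective — insufficient signatures.

Signatures required: every one of 8 — unanimous means all 8, so 8 needed; 6 signed. Insufficient.
Dating window: the latest signature is 58 days after the earliest; the limit is 90 days. Within the window.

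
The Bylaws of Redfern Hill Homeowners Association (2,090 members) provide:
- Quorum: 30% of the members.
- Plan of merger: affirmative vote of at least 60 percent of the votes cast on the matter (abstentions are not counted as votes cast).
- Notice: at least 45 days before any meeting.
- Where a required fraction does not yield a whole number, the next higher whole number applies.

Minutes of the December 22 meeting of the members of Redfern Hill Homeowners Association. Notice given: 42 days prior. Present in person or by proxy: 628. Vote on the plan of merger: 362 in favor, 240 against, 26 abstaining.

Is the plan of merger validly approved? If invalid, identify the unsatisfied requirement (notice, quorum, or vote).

Notice: 42 days given; 45 required. Not satisfied.
Quorum: 30% of 2,090 = 627; 628 present. Satisfied.
Vote: requires three-fifths of the votes cast (628 − 26 abstaining = 602); 3/5 of 602 = 361.20, rounded up to 362, so 362 needed; 362 in favor. Satisfied.

Invalid — notice requirement not satisfied.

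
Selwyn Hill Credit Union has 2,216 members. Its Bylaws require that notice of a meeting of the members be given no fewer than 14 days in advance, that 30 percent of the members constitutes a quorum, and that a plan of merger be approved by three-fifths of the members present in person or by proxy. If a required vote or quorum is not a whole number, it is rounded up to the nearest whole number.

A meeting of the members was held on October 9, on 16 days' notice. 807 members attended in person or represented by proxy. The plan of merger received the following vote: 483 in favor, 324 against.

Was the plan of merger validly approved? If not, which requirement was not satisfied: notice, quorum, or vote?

Notice: 16 days given; 14 required. Satisfied.
Quorum: 30% of 2,216 = 664.80, rounded up to 665; 807 present. Satisfied.
Vote: requires three-fifths of those present (807); 3/5 of 807 = 484.20, rounded up to 485, so 485 needed; 483 in favor. Not satisfied.

Invalid — vote requirement not satisfied.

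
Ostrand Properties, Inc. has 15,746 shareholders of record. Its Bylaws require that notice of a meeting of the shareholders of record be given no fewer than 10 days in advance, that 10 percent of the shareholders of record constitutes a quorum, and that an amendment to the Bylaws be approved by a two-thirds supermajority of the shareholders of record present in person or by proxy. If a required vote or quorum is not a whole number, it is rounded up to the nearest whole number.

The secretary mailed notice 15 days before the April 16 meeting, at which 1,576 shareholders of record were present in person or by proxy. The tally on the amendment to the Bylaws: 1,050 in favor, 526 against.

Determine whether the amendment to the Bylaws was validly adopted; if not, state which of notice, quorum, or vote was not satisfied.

Notice: 15 days given; 10 required. Satisfied.
Quorum: 10% of 15,746 = 1,574.60, rounded up to 1,575; 1,576 present. Satisfied.
Vote: requires two-thirds of those present (1,576); 2/3 of 1576 = 1050.67, rounded up to 1051, so 1,051 needed; 1,050 in favor. Not satisfied.

Invalid — vote requirement not satisfied.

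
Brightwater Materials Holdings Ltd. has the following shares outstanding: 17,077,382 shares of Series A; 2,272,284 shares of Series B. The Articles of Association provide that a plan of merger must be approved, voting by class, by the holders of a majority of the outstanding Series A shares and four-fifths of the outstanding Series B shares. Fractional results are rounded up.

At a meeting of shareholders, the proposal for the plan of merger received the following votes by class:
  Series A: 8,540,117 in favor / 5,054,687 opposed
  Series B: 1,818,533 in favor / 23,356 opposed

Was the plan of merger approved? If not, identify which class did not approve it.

Approved — every class gave the required vote.

Series A: a majority of 17077382 is 8538692; 8,538,692 required, 8,540,117 in favor — approved.
Series B: 4/5 of 2272284 = 1817827.20, rounded up to 1817828; 1,817,828 required, 1,818,533 in favor — approved.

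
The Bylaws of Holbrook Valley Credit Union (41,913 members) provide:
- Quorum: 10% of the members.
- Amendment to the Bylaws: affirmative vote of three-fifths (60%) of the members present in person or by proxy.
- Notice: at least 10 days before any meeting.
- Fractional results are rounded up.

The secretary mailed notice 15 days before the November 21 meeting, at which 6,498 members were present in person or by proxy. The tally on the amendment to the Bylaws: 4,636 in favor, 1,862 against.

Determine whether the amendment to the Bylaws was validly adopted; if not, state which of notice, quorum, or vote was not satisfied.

Valid — all requirements satisfied.

Notice: 15 days given; 10 required. Satisfied.
Quorum: 10% of 41,913 = 4,191.30, rounded up to 4,192; 6,498 present. Satisfied.
Vote: requires three-fifths of those present (6,498); 3/5 of 6498 = 3898.80, rounded up to 3899, so 3,899 needed; 4,636 in favor. Satisfied.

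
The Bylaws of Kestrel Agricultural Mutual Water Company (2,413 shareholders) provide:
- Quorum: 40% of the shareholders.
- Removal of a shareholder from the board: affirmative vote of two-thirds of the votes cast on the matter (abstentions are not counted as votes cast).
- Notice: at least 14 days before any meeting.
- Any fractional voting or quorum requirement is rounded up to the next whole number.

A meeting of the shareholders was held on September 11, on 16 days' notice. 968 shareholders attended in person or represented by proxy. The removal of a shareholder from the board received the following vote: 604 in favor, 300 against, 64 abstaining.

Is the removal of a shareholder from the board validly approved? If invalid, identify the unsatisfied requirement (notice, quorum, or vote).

Notice: 16 days given; 14 required. Satisfied.
Quorum: 40% of 2,413 = 965.20, rounded up to 966; 968 present. Satisfied.
Vote: requires two-thirds of the votes cast (968 − 64 abstaining = 904); 2/3 of 904 = 602.67, rounded up to 603, so 603 needed; 604 in favor. Satisfied.

Valid — all requirements satisfied.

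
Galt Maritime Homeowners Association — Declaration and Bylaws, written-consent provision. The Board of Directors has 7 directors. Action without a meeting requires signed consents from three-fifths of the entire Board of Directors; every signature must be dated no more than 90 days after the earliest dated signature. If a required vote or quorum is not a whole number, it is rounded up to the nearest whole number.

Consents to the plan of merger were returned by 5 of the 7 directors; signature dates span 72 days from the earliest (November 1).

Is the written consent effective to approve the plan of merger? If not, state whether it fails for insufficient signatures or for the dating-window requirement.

Signatures required: three-fifths of 7 — 3/5 of 7 = 4.20, rounded up to 5, so 5 needed; 5 signed. Sufficient.
Dating window: the latest signature is 72 days after the earliest; the limit is 90 days. Within the window.

Effective — both the signature and dating-window requirements are satisfied.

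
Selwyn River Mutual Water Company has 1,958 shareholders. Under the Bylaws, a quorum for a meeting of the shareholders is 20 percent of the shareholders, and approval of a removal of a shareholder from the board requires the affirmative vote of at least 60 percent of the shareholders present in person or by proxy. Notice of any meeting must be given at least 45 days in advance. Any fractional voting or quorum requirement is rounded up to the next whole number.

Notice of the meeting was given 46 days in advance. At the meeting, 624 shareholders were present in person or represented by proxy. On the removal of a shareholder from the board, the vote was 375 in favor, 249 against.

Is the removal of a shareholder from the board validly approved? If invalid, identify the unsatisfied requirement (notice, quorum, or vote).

Valid — all requirements satisfied.

Notice: 46 days given; 45 required. Satisfied.
Quorum: 20% of 1,958 = 391.60, rounded up to 392; 624 present. Satisfied.
Vote: requires three-fifths of those present (624); 3/5 of 624 = 374.40, rounded up to 375, so 375 needed; 375 in favor. Satisfied.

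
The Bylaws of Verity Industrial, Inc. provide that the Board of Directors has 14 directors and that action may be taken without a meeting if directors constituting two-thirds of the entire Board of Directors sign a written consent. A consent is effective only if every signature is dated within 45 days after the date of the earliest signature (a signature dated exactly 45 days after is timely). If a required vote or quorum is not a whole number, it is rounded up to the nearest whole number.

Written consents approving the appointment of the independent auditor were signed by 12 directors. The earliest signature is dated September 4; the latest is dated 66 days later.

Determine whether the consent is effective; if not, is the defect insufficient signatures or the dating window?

Not effective — dating-window requirement not satisfied.

Signatures required: two-thirds of 14 — 2/3 of 14 = 9.33, rounded up to 10, so 10 needed; 12 signed. Sufficient.
Dating window: the latest signature is 66 days after the earliest; the limit is 45 days. Outside the window.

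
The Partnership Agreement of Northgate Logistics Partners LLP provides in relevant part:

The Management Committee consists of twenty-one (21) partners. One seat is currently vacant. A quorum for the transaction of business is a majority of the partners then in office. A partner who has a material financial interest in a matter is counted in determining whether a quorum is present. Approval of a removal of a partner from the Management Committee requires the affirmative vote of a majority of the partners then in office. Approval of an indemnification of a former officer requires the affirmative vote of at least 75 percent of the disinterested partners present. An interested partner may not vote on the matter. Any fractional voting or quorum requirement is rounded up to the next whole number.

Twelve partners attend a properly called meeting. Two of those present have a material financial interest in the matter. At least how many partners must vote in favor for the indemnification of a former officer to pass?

The indemnification of a former officer requires three-fourths of the disinterested partners present (12 − 2 = 10).
3/4 of 10 = 7.50, rounded up to 8.

8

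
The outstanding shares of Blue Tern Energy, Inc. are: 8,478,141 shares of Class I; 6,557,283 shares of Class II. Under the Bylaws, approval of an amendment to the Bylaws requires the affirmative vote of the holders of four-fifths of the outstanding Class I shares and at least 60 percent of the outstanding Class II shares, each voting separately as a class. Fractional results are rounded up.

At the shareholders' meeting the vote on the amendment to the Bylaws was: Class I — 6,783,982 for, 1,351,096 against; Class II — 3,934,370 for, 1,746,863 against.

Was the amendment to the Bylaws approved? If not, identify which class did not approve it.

Approved — every class gave the required vote.

Class I: 4/5 of 8478141 = 6782512.80, rounded up to 6782513; 6,782,513 required, 6,783,982 in favor — approved.
Class II: 3/5 of 6557283 = 3934369.80, rounded up to 3934370; 3,934,370 required, 3,934,370 in favor — approved.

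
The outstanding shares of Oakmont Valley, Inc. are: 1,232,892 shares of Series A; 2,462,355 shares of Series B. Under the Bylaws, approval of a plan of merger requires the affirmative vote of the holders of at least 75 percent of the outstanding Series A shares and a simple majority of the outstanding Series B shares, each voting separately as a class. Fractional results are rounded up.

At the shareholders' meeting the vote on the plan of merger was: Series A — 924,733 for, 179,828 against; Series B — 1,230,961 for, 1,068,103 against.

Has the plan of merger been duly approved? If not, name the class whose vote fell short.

Series A: 3/4 of 1232892 = 924669; 924,669 required, 924,733 in favor — approved.
Series B: a majority of 2462355 is 1231178; 1,231,178 required, 1,230,961 in favor — not approved.

Not approved — the Series B shares did not give the required vote.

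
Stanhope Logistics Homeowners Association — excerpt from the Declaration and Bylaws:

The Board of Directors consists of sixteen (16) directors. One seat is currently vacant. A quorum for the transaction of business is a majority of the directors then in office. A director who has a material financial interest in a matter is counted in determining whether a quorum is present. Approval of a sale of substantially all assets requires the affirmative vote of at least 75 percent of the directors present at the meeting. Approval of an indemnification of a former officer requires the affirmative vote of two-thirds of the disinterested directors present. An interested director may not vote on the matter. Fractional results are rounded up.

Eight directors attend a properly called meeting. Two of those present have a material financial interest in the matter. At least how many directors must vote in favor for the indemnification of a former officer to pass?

The indemnification of a former officer requires two-thirds of the disinterested directors present (8 − 2 = 6).
2/3 of 6 = 4.

4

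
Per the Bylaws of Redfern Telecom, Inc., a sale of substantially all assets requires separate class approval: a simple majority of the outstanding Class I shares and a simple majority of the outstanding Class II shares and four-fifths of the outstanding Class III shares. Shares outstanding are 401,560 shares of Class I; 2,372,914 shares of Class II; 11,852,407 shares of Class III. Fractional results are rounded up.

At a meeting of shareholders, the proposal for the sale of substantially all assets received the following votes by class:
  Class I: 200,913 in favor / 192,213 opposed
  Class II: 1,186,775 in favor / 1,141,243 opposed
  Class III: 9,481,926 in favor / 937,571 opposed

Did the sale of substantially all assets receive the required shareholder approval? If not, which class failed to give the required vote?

Approved — every class gave the required vote.

Class I: a majority of 401560 is 200781; 200,781 required, 200,913 in favor — approved.
Class II: a majority of 2372914 is 1186458; 1,186,458 required, 1,186,775 in favor — approved.
Class III: 4/5 of 11852407 = 9481925.60, rounded up to 9481926; 9,481,926 required, 9,481,926 in favor — approved.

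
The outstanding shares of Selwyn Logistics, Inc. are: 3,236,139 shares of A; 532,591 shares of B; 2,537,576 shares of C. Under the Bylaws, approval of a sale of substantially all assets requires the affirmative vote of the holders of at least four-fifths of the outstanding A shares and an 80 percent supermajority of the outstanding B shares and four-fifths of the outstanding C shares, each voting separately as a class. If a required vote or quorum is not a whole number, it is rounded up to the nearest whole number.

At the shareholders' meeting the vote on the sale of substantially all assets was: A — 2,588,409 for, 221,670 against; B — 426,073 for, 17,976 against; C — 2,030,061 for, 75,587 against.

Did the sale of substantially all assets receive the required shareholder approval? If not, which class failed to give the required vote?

A: 4/5 of 3236139 = 2588911.20, rounded up to 2588912; 2,588,912 required, 2,588,409 in favor — not approved.
B: 4/5 of 532591 = 426072.80, rounded up to 426073; 426,073 required, 426,073 in favor — approved.
C: 4/5 of 2537576 = 2030060.80, rounded up to 2030061; 2,030,061 required, 2,030,061 in favor — approved.

Not approved — the A shares did not give the required vote.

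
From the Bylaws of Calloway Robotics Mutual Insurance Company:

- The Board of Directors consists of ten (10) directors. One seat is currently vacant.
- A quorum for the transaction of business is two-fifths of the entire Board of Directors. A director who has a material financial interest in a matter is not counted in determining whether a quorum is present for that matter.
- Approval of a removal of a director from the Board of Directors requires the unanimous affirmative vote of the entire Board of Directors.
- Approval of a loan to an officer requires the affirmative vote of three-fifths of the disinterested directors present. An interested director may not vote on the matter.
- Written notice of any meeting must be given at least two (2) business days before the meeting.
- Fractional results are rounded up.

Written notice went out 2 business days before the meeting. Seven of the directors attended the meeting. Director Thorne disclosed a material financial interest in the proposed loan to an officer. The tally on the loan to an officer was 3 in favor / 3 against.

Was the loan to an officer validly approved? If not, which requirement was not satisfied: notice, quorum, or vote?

Invalid — vote requirement not satisfied.

Notice: 2 business days given; 2 required (2 ≥ 2). Satisfied.
Quorum: 7 present, but the 1 interested director does not count, leaving 6. Quorum is 4. Satisfied.
Vote: the loan to an officer requires three-fifths of the disinterested directors present (7 − 1 = 6). 3/5 of 6 = 3.60, rounded up to 4, so 4 affirmative votes are needed; 3 voted in favor. Not satisfied.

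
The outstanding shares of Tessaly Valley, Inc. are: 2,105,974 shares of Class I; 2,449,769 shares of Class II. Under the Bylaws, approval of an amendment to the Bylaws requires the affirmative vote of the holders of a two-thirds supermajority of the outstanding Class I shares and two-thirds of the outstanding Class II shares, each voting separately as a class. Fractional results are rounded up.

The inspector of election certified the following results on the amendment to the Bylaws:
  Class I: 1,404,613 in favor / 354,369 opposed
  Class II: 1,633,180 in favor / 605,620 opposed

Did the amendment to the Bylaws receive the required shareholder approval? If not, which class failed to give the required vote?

Class I: 2/3 of 2105974 = 1403982.67, rounded up to 1403983; 1,403,983 required, 1,404,613 in favor — approved.
Class II: 2/3 of 2449769 = 1633179.33, rounded up to 1633180; 1,633,180 required, 1,633,180 in favor — approved.

Approved — every class gave the required vote.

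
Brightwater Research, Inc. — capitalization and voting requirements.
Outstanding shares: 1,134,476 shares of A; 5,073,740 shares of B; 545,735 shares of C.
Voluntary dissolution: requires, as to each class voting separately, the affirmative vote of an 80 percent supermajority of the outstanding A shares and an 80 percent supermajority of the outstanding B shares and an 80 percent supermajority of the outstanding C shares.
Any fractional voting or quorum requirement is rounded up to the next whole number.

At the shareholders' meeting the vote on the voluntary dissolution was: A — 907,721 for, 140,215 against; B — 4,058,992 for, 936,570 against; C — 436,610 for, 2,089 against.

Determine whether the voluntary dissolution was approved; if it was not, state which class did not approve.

Approved — every class gave the required vote.

A: 4/5 of 1134476 = 907580.80, rounded up to 907581; 907,581 required, 907,721 in favor — approved.
B: 4/5 of 5073740 = 4058992; 4,058,992 required, 4,058,992 in favor — approved.
C: 4/5 of 545735 = 436588; 436,588 required, 436,610 in favor — approved.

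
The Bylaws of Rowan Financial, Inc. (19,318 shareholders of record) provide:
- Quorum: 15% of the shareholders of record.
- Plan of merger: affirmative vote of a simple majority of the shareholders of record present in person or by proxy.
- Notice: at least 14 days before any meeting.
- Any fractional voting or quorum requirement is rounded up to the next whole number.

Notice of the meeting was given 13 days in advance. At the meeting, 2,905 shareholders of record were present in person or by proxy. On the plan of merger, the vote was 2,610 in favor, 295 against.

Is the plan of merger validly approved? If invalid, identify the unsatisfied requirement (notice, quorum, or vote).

Invalid — notice requirement not satisfied.

Notice: 13 days given; 14 required. Not satisfied.
Quorum: 15% of 19,318 = 2,897.70, rounded up to 2,898; 2,905 present. Satisfied.
Vote: requires a majority of those present (2,905); a majority of 2905 is 1453, so 1,453 needed; 2,610 in favor. Satisfied.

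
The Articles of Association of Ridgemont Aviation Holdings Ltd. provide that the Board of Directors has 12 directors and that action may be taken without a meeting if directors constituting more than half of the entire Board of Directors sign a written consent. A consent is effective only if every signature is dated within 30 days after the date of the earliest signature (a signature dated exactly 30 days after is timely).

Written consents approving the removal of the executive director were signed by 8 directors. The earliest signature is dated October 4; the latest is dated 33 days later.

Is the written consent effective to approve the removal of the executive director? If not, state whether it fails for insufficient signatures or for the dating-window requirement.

Not effective — dating-window requirement not satisfied.

Signatures required: more than half of 12 — a majority of 12 is 7, so 7 needed; 8 signed. Sufficient.
Dating window: the latest signature is 33 days after the earliest; the limit is 30 days. Outside the window.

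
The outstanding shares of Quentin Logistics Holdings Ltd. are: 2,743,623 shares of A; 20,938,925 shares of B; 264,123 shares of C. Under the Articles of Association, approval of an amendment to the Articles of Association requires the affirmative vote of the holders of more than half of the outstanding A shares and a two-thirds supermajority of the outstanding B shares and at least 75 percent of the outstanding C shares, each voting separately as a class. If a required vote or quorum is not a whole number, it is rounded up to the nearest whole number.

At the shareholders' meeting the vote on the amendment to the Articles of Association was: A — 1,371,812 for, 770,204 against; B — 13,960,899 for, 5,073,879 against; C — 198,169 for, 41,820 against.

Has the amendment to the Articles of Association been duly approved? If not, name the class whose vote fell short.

A: a majority of 2743623 is 1371812; 1,371,812 required, 1,371,812 in favor — approved.
B: 2/3 of 20938925 = 13959283.33, rounded up to 13959284; 13,959,284 required, 13,960,899 in favor — approved.
C: 3/4 of 264123 = 198092.25, rounded up to 198093; 198,093 required, 198,169 in favor — approved.

Approved — every class gave the required vote.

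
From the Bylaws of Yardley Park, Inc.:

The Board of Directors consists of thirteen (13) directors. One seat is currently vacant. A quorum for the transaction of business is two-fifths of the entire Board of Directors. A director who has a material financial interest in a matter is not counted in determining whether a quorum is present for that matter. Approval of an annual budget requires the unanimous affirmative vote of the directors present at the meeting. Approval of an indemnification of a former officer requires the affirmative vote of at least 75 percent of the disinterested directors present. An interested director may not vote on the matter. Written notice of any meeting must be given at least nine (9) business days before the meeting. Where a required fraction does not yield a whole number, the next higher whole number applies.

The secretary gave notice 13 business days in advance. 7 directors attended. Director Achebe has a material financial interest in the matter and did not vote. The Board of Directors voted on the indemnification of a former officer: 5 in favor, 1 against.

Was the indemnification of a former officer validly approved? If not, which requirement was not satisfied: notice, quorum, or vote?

Valid — all requirements satisfied.

Notice: 13 business days given; 9 required (13 ≥ 9). Satisfied.
Quorum: 7 present, but the 1 interested director does not count, leaving 6. Quorum is 6. Satisfied.
Vote: the indemnification of a former officer requires three-fourths of the disinterested directors present (7 − 1 = 6). 3/4 of 6 = 4.50, rounded up to 5, so 5 affirmative votes are needed; 5 voted in favor. Satisfied.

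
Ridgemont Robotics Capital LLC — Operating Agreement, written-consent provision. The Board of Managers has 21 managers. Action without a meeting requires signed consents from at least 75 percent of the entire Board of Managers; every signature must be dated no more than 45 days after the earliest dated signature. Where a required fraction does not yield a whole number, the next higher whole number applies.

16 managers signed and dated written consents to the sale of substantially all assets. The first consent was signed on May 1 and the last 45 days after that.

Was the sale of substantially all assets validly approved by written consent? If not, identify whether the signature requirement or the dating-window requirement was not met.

Signatures required: at least 75 percent of 21 — 3/4 of 21 = 15.75, rounded up to 16, so 16 needed; 16 signed. Sufficient.
Dating window: the latest signature is 45 days after the earliest; the limit is 45 days. Within the window.

Effective — both the signature and dating-window requirements are satisfied.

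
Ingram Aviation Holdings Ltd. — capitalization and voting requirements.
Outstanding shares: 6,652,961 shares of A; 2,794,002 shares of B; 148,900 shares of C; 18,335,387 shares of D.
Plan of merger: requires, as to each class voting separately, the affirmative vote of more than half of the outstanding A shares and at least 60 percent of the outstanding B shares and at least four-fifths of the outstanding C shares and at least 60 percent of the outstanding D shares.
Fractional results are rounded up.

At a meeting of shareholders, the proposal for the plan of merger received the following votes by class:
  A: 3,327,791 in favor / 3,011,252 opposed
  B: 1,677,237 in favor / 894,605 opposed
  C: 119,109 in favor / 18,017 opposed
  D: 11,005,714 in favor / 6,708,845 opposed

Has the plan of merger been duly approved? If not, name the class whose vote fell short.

A: a majority of 6652961 is 3326481; 3,326,481 required, 3,327,791 in favor — approved.
B: 3/5 of 2794002 = 1676401.20, rounded up to 1676402; 1,676,402 required, 1,677,237 in favor — approved.
C: 4/5 of 148900 = 119120; 119,120 required, 119,109 in favor — not approved.
D: 3/5 of 18335387 = 11001232.20, rounded up to 11001233; 11,001,233 required, 11,005,714 in favor — approved.

Not approved — the C shares did not give the required vote.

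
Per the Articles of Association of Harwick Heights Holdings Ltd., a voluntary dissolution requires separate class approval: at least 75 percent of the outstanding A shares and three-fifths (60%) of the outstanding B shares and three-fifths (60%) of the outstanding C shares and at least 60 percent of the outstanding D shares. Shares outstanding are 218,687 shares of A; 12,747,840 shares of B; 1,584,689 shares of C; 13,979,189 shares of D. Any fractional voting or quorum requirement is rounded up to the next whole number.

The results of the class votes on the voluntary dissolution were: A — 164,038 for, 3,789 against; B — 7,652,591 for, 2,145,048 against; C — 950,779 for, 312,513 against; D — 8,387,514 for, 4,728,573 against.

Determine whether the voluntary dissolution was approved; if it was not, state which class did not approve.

A: 3/4 of 218687 = 164015.25, rounded up to 164016; 164,016 required, 164,038 in favor — approved.
B: 3/5 of 12747840 = 7648704; 7,648,704 required, 7,652,591 in favor — approved.
C: 3/5 of 1584689 = 950813.40, rounded up to 950814; 950,814 required, 950,779 in favor — not approved.
D: 3/5 of 13979189 = 8387513.40, rounded up to 8387514; 8,387,514 required, 8,387,514 in favor — approved.

Not approved — the C shares did not give the required vote.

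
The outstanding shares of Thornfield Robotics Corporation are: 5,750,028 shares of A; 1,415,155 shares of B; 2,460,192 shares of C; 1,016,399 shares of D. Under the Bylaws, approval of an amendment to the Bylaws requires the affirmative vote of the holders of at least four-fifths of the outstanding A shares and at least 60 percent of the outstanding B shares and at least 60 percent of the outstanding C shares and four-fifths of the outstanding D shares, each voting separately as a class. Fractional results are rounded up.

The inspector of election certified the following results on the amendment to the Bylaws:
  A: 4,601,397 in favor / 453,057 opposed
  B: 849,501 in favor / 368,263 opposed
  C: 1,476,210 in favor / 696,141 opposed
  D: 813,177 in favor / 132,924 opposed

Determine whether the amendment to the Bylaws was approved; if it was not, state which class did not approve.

Approved — every class gave the required vote.

A: 4/5 of 5750028 = 4600022.40, rounded up to 4600023; 4,600,023 required, 4,601,397 in favor — approved.
B: 3/5 of 1415155 = 849093; 849,093 required, 849,501 in favor — approved.
C: 3/5 of 2460192 = 1476115.20, rounded up to 1476116; 1,476,116 required, 1,476,210 in favor — approved.
D: 4/5 of 1016399 = 813119.20, rounded up to 813120; 813,120 required, 813,177 in favor — approved.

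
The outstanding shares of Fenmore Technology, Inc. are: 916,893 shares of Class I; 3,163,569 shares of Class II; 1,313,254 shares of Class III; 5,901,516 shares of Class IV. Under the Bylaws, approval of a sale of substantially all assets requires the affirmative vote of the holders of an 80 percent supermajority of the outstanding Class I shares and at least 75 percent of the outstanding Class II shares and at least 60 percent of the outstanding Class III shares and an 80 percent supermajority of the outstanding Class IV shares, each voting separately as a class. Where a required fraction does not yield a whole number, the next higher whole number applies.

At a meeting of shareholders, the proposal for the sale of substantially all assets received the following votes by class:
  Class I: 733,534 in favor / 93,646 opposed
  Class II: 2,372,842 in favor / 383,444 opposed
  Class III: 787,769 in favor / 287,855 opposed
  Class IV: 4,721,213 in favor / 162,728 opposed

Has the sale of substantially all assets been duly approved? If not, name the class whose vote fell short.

Class I: 4/5 of 916893 = 733514.40, rounded up to 733515; 733,515 required, 733,534 in favor — approved.
Class II: 3/4 of 3163569 = 2372676.75, rounded up to 2372677; 2,372,677 required, 2,372,842 in favor — approved.
Class III: 3/5 of 1313254 = 787952.40, rounded up to 787953; 787,953 required, 787,769 in favor — not approved.
Class IV: 4/5 of 5901516 = 4721212.80, rounded up to 4721213; 4,721,213 required, 4,721,213 in favor — approved.

Not approved — the Class III shares did not give the required vote.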